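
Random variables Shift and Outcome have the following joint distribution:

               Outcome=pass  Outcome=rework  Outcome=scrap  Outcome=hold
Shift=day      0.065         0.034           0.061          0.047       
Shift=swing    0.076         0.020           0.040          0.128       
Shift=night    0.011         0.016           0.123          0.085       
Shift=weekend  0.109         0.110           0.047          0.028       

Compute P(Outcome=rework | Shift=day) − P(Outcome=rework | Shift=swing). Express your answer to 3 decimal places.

P(Shift=day) = 0.065 + 0.034 + 0.061 + 0.047 = 0.207; P(Outcome=rework | Shift=day) = 0.034/0.207 = 0.1643.
P(Shift=swing) = 0.076 + 0.020 + 0.040 + 0.128 = 0.264; P(Outcome=rework | Shift=swing) = 0.020/0.264 = 0.0758.
Difference = 0.088.

0.088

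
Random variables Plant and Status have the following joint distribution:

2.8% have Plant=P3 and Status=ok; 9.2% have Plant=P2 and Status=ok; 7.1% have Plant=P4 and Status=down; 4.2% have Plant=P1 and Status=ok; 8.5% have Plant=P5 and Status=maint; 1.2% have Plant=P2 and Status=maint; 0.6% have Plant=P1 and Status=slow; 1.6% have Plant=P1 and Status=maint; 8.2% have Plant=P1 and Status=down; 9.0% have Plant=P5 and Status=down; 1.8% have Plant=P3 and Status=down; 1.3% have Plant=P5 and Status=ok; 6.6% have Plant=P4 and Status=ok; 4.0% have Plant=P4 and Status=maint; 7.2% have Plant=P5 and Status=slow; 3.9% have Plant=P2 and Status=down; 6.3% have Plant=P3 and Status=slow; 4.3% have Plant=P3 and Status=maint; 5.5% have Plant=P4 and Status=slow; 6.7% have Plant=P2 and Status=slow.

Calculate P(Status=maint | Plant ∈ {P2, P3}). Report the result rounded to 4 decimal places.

0.1519

P(Plant=P2) = 0.092 + 0.067 + 0.039 + 0.012 = 0.210.
P(Plant=P3) = 0.028 + 0.063 + 0.018 + 0.043 = 0.152.
P(Plant ∈ {P2, P3}) = 0.210 + 0.152 = 0.362; P(Status=maint, Plant ∈ {P2, P3}) = 0.012 + 0.043 = 0.055.
P(Status=maint | Plant ∈ {P2, P3}) = 0.055/0.362 = 0.1519.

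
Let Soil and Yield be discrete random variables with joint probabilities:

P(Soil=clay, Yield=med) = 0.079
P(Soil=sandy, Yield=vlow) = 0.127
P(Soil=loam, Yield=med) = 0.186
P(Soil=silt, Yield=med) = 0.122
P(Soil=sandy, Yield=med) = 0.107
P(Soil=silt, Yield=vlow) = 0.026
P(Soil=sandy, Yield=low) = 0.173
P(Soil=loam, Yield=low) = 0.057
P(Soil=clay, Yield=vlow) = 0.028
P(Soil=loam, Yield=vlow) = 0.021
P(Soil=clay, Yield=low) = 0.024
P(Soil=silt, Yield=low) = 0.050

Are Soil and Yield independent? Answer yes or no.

P(Soil=sandy) = 0.407 and P(Yield=med) = 0.494, so their product is 0.20106, but P(Soil=sandy, Yield=med) = 0.107. Since these differ, Soil and Yield are not independent.

no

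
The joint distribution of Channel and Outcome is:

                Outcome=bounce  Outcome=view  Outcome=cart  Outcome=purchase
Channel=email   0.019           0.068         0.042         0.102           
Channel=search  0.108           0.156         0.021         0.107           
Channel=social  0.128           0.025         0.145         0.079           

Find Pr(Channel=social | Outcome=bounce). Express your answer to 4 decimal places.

P(Outcome=bounce) = 0.019 + 0.108 + 0.128 = 0.255.
P(Channel=social | Outcome=bounce) = 0.128/0.255 = 0.5020.

0.5020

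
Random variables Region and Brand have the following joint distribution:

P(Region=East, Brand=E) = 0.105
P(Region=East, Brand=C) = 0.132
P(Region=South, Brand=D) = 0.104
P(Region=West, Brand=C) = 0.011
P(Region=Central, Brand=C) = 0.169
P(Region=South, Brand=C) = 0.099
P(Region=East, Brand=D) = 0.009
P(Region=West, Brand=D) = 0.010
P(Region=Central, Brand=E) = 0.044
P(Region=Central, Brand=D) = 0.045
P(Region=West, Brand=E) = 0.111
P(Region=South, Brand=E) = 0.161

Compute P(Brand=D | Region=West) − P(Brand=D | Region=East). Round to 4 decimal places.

0.0392

P(Region=West) = 0.011 + 0.010 + 0.111 = 0.132; P(Brand=D | Region=West) = 0.010/0.132 = 0.07576.
P(Region=East) = 0.132 + 0.009 + 0.105 = 0.246; P(Brand=D | Region=East) = 0.009/0.246 = 0.03659.
Difference = 0.0392.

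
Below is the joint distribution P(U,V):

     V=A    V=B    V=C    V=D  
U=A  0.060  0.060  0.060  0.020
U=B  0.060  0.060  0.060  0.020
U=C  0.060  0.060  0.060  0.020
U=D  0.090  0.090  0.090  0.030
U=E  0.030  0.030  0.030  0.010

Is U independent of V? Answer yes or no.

Every cell satisfies P(U,V) = P(U)·P(V). For instance P(U=A) = 0.200, P(V=B) = 0.300, and 0.200×0.300 = 0.060 matches the joint entry. So U and V are independent.

yes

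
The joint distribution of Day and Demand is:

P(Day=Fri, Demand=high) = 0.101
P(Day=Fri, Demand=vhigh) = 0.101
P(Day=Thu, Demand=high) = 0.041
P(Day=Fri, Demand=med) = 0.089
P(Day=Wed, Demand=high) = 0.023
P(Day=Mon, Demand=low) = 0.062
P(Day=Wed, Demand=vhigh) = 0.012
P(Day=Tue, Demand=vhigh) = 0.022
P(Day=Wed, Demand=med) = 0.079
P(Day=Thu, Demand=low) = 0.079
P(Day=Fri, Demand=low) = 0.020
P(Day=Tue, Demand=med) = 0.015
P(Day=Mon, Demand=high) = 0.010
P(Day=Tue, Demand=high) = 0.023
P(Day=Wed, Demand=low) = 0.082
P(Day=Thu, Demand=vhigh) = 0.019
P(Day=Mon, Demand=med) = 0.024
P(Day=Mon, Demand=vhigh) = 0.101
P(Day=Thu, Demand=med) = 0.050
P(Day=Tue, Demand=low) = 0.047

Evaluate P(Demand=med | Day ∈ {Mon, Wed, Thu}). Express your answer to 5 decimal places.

0.26289

P(Day=Mon) = 0.062 + 0.024 + 0.010 + 0.101 = 0.197.
P(Day=Wed) = 0.082 + 0.079 + 0.023 + 0.012 = 0.196.
P(Day=Thu) = 0.079 + 0.050 + 0.041 + 0.019 = 0.189.
P(Day ∈ {Mon, Wed, Thu}) = 0.197 + 0.196 + 0.189 = 0.582; P(Demand=med, Day ∈ {Mon, Wed, Thu}) = 0.024 + 0.079 + 0.050 = 0.153.
P(Demand=med | Day ∈ {Mon, Wed, Thu}) = 0.153/0.582 = 0.26289.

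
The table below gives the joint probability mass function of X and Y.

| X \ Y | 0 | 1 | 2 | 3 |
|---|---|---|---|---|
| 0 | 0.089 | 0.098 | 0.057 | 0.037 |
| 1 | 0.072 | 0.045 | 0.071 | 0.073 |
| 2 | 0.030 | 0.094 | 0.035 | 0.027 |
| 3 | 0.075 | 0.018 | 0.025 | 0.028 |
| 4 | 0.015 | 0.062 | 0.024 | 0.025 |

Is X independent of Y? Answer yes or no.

P(X=1) = 0.261 and P(Y=1) = 0.317, so their product is 0.08274, but P(X=1, Y=1) = 0.045. Since these differ, X and Y are not independent.

no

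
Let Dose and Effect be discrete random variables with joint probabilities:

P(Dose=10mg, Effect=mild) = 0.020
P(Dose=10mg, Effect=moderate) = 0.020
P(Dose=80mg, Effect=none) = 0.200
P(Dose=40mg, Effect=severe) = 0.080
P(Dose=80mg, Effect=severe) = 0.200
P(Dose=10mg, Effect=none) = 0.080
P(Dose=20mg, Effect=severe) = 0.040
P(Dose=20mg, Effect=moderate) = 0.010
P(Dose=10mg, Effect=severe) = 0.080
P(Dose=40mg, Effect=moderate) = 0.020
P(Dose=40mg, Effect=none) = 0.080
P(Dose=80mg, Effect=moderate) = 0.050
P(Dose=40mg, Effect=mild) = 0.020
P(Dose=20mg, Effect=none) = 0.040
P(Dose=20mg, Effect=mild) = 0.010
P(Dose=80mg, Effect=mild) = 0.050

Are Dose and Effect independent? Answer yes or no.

yes

Every cell satisfies P(Dose,Effect) = P(Dose)·P(Effect). For instance P(Dose=80mg) = 0.500, P(Effect=severe) = 0.400, and 0.500×0.400 = 0.200 matches the joint entry. So Dose and Effect are independent.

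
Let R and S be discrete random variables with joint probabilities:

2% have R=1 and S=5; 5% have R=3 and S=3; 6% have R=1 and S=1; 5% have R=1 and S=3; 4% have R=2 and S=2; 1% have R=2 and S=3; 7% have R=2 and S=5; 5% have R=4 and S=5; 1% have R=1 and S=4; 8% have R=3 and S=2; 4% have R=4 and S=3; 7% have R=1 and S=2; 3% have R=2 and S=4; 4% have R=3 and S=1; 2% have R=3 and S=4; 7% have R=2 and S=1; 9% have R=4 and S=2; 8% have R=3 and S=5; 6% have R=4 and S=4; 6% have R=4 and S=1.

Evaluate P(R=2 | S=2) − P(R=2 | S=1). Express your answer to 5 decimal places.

-0.16149

P(S=2) = 0.07 + 0.04 + 0.08 + 0.09 = 0.28; P(R=2 | S=2) = 0.04/0.28 = 0.142857.
P(S=1) = 0.06 + 0.07 + 0.04 + 0.06 = 0.23; P(R=2 | S=1) = 0.07/0.23 = 0.304348.
Difference = -0.16149.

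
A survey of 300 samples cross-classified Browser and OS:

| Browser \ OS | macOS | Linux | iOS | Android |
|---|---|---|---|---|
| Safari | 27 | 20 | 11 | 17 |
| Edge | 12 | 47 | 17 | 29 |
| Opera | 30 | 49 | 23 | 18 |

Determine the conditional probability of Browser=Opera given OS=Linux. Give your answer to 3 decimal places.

0.422

Total with OS=Linux: 20 + 47 + 49 = 116.
P(Browser=Opera | OS=Linux) = 49/116 = 0.422.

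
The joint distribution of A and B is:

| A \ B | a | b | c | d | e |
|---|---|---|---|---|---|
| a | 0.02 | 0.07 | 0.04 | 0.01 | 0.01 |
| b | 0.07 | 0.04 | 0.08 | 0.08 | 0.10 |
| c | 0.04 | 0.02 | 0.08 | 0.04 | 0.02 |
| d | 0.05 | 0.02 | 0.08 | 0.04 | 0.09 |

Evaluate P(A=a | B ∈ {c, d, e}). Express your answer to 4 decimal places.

0.0896

P(B=c) = 0.04 + 0.08 + 0.08 + 0.08 = 0.28.
P(B=d) = 0.01 + 0.08 + 0.04 + 0.04 = 0.17.
P(B=e) = 0.01 + 0.10 + 0.02 + 0.09 = 0.22.
P(B ∈ {c, d, e}) = 0.28 + 0.17 + 0.22 = 0.67; P(A=a, B ∈ {c, d, e}) = 0.04 + 0.01 + 0.01 = 0.06.
P(A=a | B ∈ {c, d, e}) = 0.06/0.67 = 0.0896.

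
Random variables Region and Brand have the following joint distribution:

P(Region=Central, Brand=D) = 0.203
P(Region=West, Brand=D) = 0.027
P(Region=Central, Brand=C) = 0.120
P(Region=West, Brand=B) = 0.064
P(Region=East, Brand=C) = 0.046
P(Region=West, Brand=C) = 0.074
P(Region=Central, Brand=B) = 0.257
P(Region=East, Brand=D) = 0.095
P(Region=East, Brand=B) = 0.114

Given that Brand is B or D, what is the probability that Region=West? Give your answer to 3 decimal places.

P(Brand=B) = 0.114 + 0.064 + 0.257 = 0.435.
P(Brand=D) = 0.095 + 0.027 + 0.203 = 0.325.
P(Brand ∈ {B, D}) = 0.435 + 0.325 = 0.760; P(Region=West, Brand ∈ {B, D}) = 0.064 + 0.027 = 0.091.
P(Region=West | Brand ∈ {B, D}) = 0.091/0.760 = 0.120.

0.120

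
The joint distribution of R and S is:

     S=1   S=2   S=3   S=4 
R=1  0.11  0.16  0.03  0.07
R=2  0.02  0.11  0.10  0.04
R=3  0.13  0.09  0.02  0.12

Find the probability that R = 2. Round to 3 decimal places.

P(R=2) = 0.02 + 0.11 + 0.10 + 0.04 = 0.27.

0.270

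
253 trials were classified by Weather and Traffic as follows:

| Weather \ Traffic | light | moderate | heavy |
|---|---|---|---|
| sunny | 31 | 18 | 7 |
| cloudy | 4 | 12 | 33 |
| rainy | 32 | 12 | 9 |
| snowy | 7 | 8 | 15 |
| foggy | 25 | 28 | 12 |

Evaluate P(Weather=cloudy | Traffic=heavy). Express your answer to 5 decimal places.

0.43421

Total with Traffic=heavy: 7 + 33 + 9 + 15 + 12 = 76.
P(Weather=cloudy | Traffic=heavy) = 33/76 = 0.43421.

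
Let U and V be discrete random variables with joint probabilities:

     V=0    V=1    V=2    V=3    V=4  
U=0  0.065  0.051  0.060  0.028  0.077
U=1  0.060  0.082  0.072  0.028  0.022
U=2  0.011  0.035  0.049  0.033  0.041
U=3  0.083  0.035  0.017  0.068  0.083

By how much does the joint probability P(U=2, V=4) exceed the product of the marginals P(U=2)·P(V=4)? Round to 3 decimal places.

0.003

P(U=2) = 0.011 + 0.035 + 0.049 + 0.033 + 0.041 = 0.169.
P(V=4) = 0.077 + 0.022 + 0.041 + 0.083 = 0.223.
P(U=2, V=4) − P(U=2)P(V=4) = 0.041 − 0.169×0.223 = 0.003.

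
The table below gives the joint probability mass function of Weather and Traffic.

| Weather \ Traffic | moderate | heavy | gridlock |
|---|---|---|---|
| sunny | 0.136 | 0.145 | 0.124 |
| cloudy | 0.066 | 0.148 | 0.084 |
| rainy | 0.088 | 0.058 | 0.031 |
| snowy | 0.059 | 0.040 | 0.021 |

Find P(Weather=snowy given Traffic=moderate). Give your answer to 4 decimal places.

0.1691

P(Traffic=moderate) = 0.136 + 0.066 + 0.088 + 0.059 = 0.349.
P(Weather=snowy | Traffic=moderate) = 0.059/0.349 = 0.1691.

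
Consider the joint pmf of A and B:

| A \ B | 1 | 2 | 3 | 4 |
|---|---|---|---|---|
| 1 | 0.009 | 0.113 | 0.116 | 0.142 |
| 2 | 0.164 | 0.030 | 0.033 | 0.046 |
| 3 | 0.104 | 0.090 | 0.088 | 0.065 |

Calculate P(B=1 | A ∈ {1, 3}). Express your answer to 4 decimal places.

P(A=1) = 0.009 + 0.113 + 0.116 + 0.142 = 0.380.
P(A=3) = 0.104 + 0.090 + 0.088 + 0.065 = 0.347.
P(A ∈ {1, 3}) = 0.380 + 0.347 = 0.727; P(B=1, A ∈ {1, 3}) = 0.009 + 0.104 = 0.113.
P(B=1 | A ∈ {1, 3}) = 0.113/0.727 = 0.1554.

0.1554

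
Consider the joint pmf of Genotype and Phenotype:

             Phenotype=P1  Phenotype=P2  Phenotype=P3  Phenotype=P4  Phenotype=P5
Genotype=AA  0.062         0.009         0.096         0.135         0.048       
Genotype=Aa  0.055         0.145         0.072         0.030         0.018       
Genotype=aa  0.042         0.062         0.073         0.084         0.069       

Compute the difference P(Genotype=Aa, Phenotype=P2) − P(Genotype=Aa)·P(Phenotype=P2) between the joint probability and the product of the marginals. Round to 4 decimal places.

0.0759

P(Genotype=Aa) = 0.055 + 0.145 + 0.072 + 0.030 + 0.018 = 0.320.
P(Phenotype=P2) = 0.009 + 0.145 + 0.062 = 0.216.
P(Genotype=Aa, Phenotype=P2) − P(Genotype=Aa)P(Phenotype=P2) = 0.145 − 0.320×0.216 = 0.0759.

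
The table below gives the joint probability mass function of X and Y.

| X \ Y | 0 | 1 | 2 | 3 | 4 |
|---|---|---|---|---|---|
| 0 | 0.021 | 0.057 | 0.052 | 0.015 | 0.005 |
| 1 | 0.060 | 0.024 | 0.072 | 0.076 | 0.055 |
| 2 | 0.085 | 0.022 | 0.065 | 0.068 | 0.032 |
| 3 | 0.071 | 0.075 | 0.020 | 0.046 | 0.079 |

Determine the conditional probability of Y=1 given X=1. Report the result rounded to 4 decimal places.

0.0836

P(X=1) = 0.060 + 0.024 + 0.072 + 0.076 + 0.055 = 0.287.
P(Y=1 | X=1) = 0.024/0.287 = 0.0836.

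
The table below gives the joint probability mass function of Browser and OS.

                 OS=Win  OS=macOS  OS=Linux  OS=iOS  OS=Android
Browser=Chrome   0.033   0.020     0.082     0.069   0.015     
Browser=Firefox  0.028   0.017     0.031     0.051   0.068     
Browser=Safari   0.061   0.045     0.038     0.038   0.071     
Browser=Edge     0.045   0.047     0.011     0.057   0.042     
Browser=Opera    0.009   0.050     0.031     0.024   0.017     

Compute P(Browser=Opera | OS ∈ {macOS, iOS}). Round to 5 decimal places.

0.17703

P(OS=macOS) = 0.020 + 0.017 + 0.045 + 0.047 + 0.050 = 0.179.
P(OS=iOS) = 0.069 + 0.051 + 0.038 + 0.057 + 0.024 = 0.239.
P(OS ∈ {macOS, iOS}) = 0.179 + 0.239 = 0.418; P(Browser=Opera, OS ∈ {macOS, iOS}) = 0.050 + 0.024 = 0.074.
P(Browser=Opera | OS ∈ {macOS, iOS}) = 0.074/0.418 = 0.17703.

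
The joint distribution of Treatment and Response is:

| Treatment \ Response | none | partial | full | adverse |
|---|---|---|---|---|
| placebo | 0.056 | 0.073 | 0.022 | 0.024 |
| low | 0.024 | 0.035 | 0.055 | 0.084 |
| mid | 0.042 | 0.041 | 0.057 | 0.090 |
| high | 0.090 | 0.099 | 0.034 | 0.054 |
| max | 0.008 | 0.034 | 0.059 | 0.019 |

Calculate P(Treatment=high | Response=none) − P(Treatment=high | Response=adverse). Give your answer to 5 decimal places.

0.20983

P(Response=none) = 0.056 + 0.024 + 0.042 + 0.090 + 0.008 = 0.220; P(Treatment=high | Response=none) = 0.090/0.220 = 0.409091.
P(Response=adverse) = 0.024 + 0.084 + 0.090 + 0.054 + 0.019 = 0.271; P(Treatment=high | Response=adverse) = 0.054/0.271 = 0.199262.
Difference = 0.20983.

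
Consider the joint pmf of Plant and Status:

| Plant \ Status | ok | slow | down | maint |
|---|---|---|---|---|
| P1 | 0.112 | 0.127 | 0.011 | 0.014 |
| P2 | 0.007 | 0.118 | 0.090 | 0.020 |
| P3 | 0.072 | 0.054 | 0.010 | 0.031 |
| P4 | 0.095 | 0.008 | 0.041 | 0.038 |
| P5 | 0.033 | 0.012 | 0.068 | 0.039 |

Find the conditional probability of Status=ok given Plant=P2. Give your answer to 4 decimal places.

0.0298

P(Plant=P2) = 0.007 + 0.118 + 0.090 + 0.020 = 0.235.
P(Status=ok | Plant=P2) = 0.007/0.235 = 0.0298.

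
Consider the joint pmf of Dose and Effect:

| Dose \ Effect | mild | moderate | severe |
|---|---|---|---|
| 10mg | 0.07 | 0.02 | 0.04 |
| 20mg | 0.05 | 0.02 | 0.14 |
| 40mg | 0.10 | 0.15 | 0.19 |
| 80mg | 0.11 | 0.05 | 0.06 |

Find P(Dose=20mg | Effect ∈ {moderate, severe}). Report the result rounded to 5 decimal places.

P(Effect=moderate) = 0.02 + 0.02 + 0.15 + 0.05 = 0.24.
P(Effect=severe) = 0.04 + 0.14 + 0.19 + 0.06 = 0.43.
P(Effect ∈ {moderate, severe}) = 0.24 + 0.43 = 0.67; P(Dose=20mg, Effect ∈ {moderate, severe}) = 0.02 + 0.14 = 0.16.
P(Dose=20mg | Effect ∈ {moderate, severe}) = 0.16/0.67 = 0.23881.

0.23881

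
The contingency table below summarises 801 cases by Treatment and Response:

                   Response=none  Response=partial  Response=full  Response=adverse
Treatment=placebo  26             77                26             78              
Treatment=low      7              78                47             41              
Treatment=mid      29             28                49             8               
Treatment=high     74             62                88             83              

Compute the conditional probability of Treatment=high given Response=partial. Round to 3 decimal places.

Total with Response=partial: 77 + 78 + 28 + 62 = 245.
P(Treatment=high | Response=partial) = 62/245 = 0.253.

0.253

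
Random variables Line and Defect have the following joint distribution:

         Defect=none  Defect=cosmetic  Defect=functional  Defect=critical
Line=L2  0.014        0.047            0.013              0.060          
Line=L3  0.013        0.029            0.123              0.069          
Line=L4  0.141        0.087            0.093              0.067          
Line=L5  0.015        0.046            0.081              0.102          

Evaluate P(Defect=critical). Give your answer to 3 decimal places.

P(Defect=critical) = 0.060 + 0.069 + 0.067 + 0.102 = 0.298.

0.298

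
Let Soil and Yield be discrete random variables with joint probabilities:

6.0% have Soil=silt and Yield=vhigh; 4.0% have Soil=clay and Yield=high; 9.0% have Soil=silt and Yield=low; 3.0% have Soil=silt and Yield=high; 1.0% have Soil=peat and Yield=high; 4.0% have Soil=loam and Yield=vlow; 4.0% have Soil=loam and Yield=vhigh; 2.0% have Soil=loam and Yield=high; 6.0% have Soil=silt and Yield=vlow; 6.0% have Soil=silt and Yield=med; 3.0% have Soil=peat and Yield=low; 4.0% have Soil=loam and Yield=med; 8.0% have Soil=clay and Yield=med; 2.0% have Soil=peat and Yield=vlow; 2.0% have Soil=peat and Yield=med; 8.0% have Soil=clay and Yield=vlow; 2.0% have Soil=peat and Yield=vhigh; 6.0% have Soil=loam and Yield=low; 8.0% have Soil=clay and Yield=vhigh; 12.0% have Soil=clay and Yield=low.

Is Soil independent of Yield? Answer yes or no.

Every cell satisfies P(Soil,Yield) = P(Soil)·P(Yield). For instance P(Soil=loam) = 0.200, P(Yield=vhigh) = 0.200, and 0.200×0.200 = 0.040 matches the joint entry. So Soil and Yield are independent.

yes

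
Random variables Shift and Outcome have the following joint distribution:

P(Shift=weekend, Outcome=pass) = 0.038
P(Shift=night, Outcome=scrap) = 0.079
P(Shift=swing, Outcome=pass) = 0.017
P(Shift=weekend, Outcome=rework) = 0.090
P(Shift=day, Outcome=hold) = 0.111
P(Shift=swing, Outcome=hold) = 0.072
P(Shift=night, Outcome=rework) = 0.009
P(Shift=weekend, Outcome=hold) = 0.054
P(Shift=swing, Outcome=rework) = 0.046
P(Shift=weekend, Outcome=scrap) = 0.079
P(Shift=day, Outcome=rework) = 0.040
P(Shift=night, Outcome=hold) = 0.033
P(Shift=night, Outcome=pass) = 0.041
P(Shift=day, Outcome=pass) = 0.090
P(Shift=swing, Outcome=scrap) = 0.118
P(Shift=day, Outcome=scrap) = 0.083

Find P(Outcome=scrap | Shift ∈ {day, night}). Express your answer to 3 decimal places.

0.333

P(Shift=day) = 0.090 + 0.040 + 0.083 + 0.111 = 0.324.
P(Shift=night) = 0.041 + 0.009 + 0.079 + 0.033 = 0.162.
P(Shift ∈ {day, night}) = 0.324 + 0.162 = 0.486; P(Outcome=scrap, Shift ∈ {day, night}) = 0.083 + 0.079 = 0.162.
P(Outcome=scrap | Shift ∈ {day, night}) = 0.162/0.486 = 0.333.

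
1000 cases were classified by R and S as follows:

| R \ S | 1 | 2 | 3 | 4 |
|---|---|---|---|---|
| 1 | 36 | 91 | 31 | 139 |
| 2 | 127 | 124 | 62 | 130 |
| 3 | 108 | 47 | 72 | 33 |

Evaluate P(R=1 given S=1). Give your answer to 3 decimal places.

0.133

Total with S=1: 36 + 127 + 108 = 271.
P(R=1 | S=1) = 36/271 = 0.133.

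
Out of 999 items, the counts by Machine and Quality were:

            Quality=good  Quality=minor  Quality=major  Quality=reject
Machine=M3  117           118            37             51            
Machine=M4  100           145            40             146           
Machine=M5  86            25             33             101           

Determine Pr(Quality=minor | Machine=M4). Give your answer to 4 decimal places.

Total with Machine=M4: 100 + 145 + 40 + 146 = 431.
P(Quality=minor | Machine=M4) = 145/431 = 0.3364.

0.3364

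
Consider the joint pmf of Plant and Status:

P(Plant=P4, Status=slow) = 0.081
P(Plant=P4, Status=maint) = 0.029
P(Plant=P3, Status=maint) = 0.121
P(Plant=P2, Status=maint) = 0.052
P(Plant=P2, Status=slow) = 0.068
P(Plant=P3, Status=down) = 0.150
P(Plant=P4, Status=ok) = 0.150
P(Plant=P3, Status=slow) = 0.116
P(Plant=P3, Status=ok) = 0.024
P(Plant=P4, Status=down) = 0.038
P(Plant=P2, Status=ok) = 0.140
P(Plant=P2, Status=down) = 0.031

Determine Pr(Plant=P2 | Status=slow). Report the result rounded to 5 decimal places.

0.25660

P(Status=slow) = 0.068 + 0.116 + 0.081 = 0.265.
P(Plant=P2 | Status=slow) = 0.068/0.265 = 0.25660.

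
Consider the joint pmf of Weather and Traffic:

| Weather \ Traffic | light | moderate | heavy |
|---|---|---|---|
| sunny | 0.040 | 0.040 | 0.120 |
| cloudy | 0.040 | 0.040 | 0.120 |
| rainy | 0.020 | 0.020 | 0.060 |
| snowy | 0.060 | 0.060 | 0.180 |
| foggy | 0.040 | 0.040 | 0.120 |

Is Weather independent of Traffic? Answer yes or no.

yes

Every cell satisfies P(Weather,Traffic) = P(Weather)·P(Traffic). For instance P(Weather=foggy) = 0.200, P(Traffic=moderate) = 0.200, and 0.200×0.200 = 0.040 matches the joint entry. So Weather and Traffic are independent.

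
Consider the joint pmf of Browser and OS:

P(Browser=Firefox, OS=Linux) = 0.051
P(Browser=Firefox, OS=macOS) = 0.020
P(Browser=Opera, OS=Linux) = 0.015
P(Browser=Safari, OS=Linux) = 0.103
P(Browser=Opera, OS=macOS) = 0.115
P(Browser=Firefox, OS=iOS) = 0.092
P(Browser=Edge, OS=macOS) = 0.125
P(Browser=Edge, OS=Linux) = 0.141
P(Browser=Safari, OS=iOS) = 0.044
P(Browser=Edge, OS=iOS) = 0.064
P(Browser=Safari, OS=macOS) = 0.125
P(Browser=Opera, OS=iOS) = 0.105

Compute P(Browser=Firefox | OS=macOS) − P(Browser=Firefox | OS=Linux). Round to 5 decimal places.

-0.11257

P(OS=macOS) = 0.020 + 0.125 + 0.125 + 0.115 = 0.385; P(Browser=Firefox | OS=macOS) = 0.020/0.385 = 0.051948.
P(OS=Linux) = 0.051 + 0.103 + 0.141 + 0.015 = 0.310; P(Browser=Firefox | OS=Linux) = 0.051/0.310 = 0.164516.
Difference = -0.11257.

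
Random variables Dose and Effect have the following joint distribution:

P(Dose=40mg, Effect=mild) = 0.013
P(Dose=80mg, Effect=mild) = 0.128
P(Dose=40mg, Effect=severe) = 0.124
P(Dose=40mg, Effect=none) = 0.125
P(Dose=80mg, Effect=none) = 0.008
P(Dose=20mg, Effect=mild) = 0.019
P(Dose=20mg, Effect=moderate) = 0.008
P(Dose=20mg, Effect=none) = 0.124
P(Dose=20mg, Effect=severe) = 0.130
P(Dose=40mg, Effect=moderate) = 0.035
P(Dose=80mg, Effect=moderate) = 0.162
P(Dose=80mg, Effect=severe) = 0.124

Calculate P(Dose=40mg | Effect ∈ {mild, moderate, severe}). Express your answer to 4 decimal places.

P(Effect=mild) = 0.019 + 0.013 + 0.128 = 0.160.
P(Effect=moderate) = 0.008 + 0.035 + 0.162 = 0.205.
P(Effect=severe) = 0.130 + 0.124 + 0.124 = 0.378.
P(Effect ∈ {mild, moderate, severe}) = 0.160 + 0.205 + 0.378 = 0.743; P(Dose=40mg, Effect ∈ {mild, moderate, severe}) = 0.013 + 0.035 + 0.124 = 0.172.
P(Dose=40mg | Effect ∈ {mild, moderate, severe}) = 0.172/0.743 = 0.2315.

0.2315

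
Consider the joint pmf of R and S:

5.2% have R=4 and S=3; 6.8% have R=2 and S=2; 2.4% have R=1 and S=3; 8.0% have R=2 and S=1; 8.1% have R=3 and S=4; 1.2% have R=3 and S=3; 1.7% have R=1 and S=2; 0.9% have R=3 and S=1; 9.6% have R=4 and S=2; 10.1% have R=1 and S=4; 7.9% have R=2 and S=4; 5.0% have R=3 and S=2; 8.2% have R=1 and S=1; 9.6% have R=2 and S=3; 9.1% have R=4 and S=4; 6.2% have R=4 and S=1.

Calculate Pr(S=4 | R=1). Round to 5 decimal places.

0.45089

P(R=1) = 0.082 + 0.017 + 0.024 + 0.101 = 0.224.
P(S=4 | R=1) = 0.101/0.224 = 0.45089.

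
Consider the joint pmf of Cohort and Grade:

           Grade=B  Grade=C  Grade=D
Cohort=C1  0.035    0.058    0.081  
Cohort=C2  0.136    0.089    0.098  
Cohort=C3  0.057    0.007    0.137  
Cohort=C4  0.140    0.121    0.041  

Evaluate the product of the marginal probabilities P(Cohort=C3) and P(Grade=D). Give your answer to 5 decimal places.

P(Cohort=C3) = 0.057 + 0.007 + 0.137 = 0.201.
P(Grade=D) = 0.081 + 0.098 + 0.137 + 0.041 = 0.357.
Product: 0.201 × 0.357 = 0.07176.

0.07176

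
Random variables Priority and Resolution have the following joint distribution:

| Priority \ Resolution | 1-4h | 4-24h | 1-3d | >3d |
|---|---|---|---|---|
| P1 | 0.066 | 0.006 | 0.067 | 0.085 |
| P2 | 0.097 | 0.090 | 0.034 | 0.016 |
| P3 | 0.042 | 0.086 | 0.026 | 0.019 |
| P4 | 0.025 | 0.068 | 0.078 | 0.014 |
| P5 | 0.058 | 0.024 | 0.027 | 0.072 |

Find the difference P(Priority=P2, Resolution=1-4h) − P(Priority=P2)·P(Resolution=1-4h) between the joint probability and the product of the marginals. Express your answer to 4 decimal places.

P(Priority=P2) = 0.097 + 0.090 + 0.034 + 0.016 = 0.237.
P(Resolution=1-4h) = 0.066 + 0.097 + 0.042 + 0.025 + 0.058 = 0.288.
P(Priority=P2, Resolution=1-4h) − P(Priority=P2)P(Resolution=1-4h) = 0.097 − 0.237×0.288 = 0.0287.

0.0287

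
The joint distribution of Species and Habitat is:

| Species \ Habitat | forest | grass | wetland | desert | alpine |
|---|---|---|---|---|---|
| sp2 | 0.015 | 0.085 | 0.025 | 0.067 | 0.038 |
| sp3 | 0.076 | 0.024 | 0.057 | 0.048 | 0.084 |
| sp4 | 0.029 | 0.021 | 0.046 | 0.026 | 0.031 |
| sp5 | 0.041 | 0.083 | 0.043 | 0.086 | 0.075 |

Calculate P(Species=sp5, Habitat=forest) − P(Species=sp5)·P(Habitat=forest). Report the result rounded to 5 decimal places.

P(Species=sp5) = 0.041 + 0.083 + 0.043 + 0.086 + 0.075 = 0.328.
P(Habitat=forest) = 0.015 + 0.076 + 0.029 + 0.041 = 0.161.
P(Species=sp5, Habitat=forest) − P(Species=sp5)P(Habitat=forest) = 0.041 − 0.328×0.161 = -0.01181.

-0.01181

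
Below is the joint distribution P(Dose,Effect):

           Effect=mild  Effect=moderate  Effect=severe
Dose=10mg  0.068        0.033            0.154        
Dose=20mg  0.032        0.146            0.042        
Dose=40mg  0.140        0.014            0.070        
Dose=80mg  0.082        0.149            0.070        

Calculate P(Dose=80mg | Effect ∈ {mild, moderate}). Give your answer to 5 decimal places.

0.34789

P(Effect=mild) = 0.068 + 0.032 + 0.140 + 0.082 = 0.322.
P(Effect=moderate) = 0.033 + 0.146 + 0.014 + 0.149 = 0.342.
P(Effect ∈ {mild, moderate}) = 0.322 + 0.342 = 0.664; P(Dose=80mg, Effect ∈ {mild, moderate}) = 0.082 + 0.149 = 0.231.
P(Dose=80mg | Effect ∈ {mild, moderate}) = 0.231/0.664 = 0.34789.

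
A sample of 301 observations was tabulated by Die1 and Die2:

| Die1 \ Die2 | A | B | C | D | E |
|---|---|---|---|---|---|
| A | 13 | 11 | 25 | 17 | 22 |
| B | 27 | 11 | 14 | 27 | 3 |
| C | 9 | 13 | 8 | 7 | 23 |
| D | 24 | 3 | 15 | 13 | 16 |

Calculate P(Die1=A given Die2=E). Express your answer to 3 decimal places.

Total with Die2=E: 22 + 3 + 23 + 16 = 64.
P(Die1=A | Die2=E) = 22/64 = 0.344.

0.344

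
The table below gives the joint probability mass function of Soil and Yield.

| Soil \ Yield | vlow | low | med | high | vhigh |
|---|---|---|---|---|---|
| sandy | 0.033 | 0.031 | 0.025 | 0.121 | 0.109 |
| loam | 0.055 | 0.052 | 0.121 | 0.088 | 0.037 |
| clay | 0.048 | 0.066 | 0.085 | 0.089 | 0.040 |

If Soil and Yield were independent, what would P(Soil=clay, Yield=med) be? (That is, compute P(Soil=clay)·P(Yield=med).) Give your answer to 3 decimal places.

0.076

P(Soil=clay) = 0.048 + 0.066 + 0.085 + 0.089 + 0.040 = 0.328.
P(Yield=med) = 0.025 + 0.121 + 0.085 = 0.231.
Product: 0.328 × 0.231 = 0.076.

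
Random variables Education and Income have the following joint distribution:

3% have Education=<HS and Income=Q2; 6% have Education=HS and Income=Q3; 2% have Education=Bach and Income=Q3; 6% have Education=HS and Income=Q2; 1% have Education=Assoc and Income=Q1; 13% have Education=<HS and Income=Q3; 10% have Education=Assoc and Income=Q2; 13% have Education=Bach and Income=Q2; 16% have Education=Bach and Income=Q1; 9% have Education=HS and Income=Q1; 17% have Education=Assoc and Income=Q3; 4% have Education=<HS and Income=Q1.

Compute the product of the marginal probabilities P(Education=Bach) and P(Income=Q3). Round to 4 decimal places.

P(Education=Bach) = 0.16 + 0.13 + 0.02 = 0.31.
P(Income=Q3) = 0.13 + 0.06 + 0.17 + 0.02 = 0.38.
Product: 0.31 × 0.38 = 0.1178.

0.1178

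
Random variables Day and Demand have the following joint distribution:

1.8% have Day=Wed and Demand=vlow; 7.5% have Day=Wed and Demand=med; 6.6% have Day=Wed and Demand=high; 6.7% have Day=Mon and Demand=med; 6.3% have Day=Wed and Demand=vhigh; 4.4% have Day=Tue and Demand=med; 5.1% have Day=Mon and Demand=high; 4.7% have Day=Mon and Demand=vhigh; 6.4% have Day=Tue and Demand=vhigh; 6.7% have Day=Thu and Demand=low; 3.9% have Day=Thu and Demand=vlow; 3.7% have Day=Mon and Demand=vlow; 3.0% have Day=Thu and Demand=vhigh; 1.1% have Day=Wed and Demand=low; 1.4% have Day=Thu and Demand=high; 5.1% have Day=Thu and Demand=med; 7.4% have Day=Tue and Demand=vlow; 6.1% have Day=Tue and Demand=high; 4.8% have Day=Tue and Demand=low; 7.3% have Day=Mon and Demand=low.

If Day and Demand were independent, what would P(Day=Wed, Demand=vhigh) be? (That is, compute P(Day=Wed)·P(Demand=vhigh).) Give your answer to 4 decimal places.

0.0475

P(Day=Wed) = 0.018 + 0.011 + 0.075 + 0.066 + 0.063 = 0.233.
P(Demand=vhigh) = 0.047 + 0.064 + 0.063 + 0.030 = 0.204.
Product: 0.233 × 0.204 = 0.0475.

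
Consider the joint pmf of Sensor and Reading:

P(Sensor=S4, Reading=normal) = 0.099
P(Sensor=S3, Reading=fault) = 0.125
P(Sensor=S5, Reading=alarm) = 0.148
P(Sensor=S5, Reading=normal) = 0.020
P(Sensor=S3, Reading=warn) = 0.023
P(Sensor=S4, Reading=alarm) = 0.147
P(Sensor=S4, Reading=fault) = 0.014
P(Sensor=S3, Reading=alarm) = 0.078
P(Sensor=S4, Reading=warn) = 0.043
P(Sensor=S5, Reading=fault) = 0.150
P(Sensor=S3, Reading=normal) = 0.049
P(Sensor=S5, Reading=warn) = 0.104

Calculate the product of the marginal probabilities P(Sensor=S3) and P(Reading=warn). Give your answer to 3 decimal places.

0.047

P(Sensor=S3) = 0.049 + 0.023 + 0.078 + 0.125 = 0.275.
P(Reading=warn) = 0.023 + 0.043 + 0.104 = 0.170.
Product: 0.275 × 0.170 = 0.047.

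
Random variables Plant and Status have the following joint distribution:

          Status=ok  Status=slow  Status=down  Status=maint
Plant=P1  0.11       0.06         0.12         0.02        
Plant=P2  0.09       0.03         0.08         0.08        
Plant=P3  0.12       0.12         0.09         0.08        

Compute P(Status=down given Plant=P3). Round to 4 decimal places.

0.2195

P(Plant=P3) = 0.12 + 0.12 + 0.09 + 0.08 = 0.41.
P(Status=down | Plant=P3) = 0.09/0.41 = 0.2195.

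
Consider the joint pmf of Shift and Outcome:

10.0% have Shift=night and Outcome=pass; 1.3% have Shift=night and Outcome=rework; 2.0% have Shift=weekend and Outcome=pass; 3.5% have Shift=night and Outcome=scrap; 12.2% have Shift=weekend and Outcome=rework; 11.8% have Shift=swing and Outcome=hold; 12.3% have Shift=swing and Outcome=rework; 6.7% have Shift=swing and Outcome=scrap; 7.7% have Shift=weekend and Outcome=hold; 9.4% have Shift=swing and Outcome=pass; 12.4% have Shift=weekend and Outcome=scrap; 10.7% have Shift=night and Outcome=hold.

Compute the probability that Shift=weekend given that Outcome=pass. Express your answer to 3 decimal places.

P(Outcome=pass) = 0.094 + 0.100 + 0.020 = 0.214.
P(Shift=weekend | Outcome=pass) = 0.020/0.214 = 0.093.

0.093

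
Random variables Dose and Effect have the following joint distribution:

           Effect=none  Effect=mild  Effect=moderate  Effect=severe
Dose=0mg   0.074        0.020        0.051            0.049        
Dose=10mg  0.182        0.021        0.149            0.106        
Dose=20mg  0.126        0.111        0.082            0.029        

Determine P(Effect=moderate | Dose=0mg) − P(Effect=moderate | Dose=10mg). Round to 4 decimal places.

-0.0624

P(Dose=0mg) = 0.074 + 0.020 + 0.051 + 0.049 = 0.194; P(Effect=moderate | Dose=0mg) = 0.051/0.194 = 0.26289.
P(Dose=10mg) = 0.182 + 0.021 + 0.149 + 0.106 = 0.458; P(Effect=moderate | Dose=10mg) = 0.149/0.458 = 0.32533.
Difference = -0.0624.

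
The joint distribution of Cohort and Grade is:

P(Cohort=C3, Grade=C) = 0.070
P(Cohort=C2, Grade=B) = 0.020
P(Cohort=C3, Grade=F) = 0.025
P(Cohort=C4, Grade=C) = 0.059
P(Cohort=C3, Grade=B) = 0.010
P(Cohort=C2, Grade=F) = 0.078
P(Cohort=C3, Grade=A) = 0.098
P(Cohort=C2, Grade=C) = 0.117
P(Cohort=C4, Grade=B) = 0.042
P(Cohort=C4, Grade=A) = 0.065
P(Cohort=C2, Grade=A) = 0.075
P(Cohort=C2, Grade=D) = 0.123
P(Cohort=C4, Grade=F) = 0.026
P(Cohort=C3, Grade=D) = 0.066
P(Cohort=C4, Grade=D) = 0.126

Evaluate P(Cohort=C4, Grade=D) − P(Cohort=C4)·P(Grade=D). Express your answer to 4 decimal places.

P(Cohort=C4) = 0.065 + 0.042 + 0.059 + 0.126 + 0.026 = 0.318.
P(Grade=D) = 0.123 + 0.066 + 0.126 = 0.315.
P(Cohort=C4, Grade=D) − P(Cohort=C4)P(Grade=D) = 0.126 − 0.318×0.315 = 0.0258.

0.0258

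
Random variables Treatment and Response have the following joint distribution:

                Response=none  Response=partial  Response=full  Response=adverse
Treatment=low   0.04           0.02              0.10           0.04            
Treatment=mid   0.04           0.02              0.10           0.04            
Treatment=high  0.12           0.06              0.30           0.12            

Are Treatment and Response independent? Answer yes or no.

yes

Every cell satisfies P(Treatment,Response) = P(Treatment)·P(Response). For instance P(Treatment=high) = 0.60, P(Response=none) = 0.20, and 0.60×0.20 = 0.12 matches the joint entry. So Treatment and Response are independent.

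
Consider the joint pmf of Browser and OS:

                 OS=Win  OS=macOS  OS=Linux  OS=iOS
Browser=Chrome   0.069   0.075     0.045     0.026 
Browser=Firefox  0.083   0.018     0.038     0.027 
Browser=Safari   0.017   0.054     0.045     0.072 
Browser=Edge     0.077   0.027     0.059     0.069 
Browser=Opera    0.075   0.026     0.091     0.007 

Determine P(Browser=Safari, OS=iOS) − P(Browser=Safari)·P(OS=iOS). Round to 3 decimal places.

0.034

P(Browser=Safari) = 0.017 + 0.054 + 0.045 + 0.072 = 0.188.
P(OS=iOS) = 0.026 + 0.027 + 0.072 + 0.069 + 0.007 = 0.201.
P(Browser=Safari, OS=iOS) − P(Browser=Safari)P(OS=iOS) = 0.072 − 0.188×0.201 = 0.034.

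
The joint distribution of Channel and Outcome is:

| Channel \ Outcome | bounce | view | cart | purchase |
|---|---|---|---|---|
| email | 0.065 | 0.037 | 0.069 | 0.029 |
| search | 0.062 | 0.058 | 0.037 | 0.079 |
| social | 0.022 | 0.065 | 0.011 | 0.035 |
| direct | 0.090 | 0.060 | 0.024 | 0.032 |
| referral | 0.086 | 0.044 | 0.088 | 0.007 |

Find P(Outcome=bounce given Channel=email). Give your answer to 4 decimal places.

P(Channel=email) = 0.065 + 0.037 + 0.069 + 0.029 = 0.200.
P(Outcome=bounce | Channel=email) = 0.065/0.200 = 0.3250.

0.3250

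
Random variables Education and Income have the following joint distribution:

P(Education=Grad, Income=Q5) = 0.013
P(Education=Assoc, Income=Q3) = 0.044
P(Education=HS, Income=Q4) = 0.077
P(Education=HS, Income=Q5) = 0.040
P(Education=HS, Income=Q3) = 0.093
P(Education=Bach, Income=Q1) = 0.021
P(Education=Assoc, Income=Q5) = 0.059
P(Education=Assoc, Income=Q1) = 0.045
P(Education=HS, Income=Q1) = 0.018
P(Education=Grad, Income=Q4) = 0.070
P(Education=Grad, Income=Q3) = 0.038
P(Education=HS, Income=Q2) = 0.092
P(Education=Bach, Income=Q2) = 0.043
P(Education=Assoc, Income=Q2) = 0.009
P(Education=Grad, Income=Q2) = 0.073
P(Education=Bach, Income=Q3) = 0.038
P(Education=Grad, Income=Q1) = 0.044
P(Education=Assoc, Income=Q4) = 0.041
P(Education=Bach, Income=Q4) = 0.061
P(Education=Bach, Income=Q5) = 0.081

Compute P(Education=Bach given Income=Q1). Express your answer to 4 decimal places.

P(Income=Q1) = 0.018 + 0.045 + 0.021 + 0.044 = 0.128.
P(Education=Bach | Income=Q1) = 0.021/0.128 = 0.1641.

0.1641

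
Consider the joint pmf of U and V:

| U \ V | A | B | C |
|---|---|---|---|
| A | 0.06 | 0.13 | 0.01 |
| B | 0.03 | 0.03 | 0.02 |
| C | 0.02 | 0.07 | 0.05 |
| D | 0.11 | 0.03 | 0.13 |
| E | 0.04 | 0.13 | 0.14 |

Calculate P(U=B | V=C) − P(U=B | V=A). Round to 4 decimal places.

-0.0582

P(V=C) = 0.01 + 0.02 + 0.05 + 0.13 + 0.14 = 0.35; P(U=B | V=C) = 0.02/0.35 = 0.05714.
P(V=A) = 0.06 + 0.03 + 0.02 + 0.11 + 0.04 = 0.26; P(U=B | V=A) = 0.03/0.26 = 0.11538.
Difference = -0.0582.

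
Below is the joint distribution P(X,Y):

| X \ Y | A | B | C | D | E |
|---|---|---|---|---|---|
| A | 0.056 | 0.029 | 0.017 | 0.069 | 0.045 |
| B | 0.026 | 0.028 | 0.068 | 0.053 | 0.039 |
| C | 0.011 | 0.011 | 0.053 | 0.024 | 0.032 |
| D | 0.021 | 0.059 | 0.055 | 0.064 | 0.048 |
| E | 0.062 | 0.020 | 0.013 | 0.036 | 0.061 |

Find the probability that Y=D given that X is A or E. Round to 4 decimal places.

P(X=A) = 0.056 + 0.029 + 0.017 + 0.069 + 0.045 = 0.216.
P(X=E) = 0.062 + 0.020 + 0.013 + 0.036 + 0.061 = 0.192.
P(X ∈ {A, E}) = 0.216 + 0.192 = 0.408; P(Y=D, X ∈ {A, E}) = 0.069 + 0.036 = 0.105.
P(Y=D | X ∈ {A, E}) = 0.105/0.408 = 0.2574.

0.2574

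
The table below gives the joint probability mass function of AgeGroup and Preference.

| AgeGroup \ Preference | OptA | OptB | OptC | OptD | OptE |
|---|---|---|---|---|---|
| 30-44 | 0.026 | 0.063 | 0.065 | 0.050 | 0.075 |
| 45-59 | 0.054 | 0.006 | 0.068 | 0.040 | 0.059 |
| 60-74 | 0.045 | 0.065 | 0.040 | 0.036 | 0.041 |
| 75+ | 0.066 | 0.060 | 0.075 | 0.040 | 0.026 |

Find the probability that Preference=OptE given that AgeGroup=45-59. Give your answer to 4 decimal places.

0.2599

P(AgeGroup=45-59) = 0.054 + 0.006 + 0.068 + 0.040 + 0.059 = 0.227.
P(Preference=OptE | AgeGroup=45-59) = 0.059/0.227 = 0.2599.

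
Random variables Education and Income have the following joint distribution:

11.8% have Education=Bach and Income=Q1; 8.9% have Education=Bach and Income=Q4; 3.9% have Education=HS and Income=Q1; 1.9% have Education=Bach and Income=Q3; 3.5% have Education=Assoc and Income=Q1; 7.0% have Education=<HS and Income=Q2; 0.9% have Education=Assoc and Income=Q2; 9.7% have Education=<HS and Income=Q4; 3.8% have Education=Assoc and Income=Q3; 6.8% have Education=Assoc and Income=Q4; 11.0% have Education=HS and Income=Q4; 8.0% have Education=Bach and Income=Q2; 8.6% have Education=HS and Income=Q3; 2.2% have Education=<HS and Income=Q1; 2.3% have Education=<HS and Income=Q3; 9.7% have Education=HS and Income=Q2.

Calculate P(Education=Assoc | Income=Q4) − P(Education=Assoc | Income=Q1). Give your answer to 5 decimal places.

0.02326

P(Income=Q4) = 0.097 + 0.110 + 0.068 + 0.089 = 0.364; P(Education=Assoc | Income=Q4) = 0.068/0.364 = 0.186813.
P(Income=Q1) = 0.022 + 0.039 + 0.035 + 0.118 = 0.214; P(Education=Assoc | Income=Q1) = 0.035/0.214 = 0.163551.
Difference = 0.02326.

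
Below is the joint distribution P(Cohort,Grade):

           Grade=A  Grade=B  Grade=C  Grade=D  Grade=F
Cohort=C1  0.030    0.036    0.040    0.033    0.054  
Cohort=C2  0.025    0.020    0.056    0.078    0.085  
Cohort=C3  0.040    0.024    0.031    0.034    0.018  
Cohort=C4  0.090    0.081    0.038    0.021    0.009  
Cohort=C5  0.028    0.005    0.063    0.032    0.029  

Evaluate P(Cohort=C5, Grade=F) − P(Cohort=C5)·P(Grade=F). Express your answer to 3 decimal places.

P(Cohort=C5) = 0.028 + 0.005 + 0.063 + 0.032 + 0.029 = 0.157.
P(Grade=F) = 0.054 + 0.085 + 0.018 + 0.009 + 0.029 = 0.195.
P(Cohort=C5, Grade=F) − P(Cohort=C5)P(Grade=F) = 0.029 − 0.157×0.195 = -0.002.

-0.002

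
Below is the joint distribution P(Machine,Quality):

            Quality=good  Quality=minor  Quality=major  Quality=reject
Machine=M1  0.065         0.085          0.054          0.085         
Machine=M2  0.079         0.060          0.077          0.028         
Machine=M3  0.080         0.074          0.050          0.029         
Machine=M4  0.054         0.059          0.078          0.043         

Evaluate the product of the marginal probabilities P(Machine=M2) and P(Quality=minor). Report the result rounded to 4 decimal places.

0.0678

P(Machine=M2) = 0.079 + 0.060 + 0.077 + 0.028 = 0.244.
P(Quality=minor) = 0.085 + 0.060 + 0.074 + 0.059 = 0.278.
Product: 0.244 × 0.278 = 0.0678.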